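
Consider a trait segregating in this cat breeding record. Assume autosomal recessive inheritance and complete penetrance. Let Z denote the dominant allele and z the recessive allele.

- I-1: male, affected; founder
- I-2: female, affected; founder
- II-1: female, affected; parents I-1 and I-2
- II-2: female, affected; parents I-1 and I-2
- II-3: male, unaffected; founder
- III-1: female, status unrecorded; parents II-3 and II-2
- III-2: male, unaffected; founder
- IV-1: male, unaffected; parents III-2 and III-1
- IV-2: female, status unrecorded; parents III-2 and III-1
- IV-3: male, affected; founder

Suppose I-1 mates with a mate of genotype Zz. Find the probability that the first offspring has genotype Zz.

I-1 is affected, so I-1 is zz.
The cross gives 1/2 Zz : 1/2 zz, so P(offspring has genotype Zz) = 1/2.

1/2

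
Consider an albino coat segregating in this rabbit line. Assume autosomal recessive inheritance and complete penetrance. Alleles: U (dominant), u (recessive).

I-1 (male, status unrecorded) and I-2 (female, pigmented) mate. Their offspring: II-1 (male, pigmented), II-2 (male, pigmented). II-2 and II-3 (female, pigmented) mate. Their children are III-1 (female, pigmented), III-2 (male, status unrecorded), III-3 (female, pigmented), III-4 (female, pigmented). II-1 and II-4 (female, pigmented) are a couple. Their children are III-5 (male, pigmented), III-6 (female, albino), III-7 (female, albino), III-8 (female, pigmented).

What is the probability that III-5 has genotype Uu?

2/3

II-1 is pigmented so carries U and passed u to III-6 (uu), so II-1 is Uu.
II-4 is pigmented so carries U and passed u to III-6 (uu), so II-4 is Uu.
Their cross gives offspring ratios 1/4 UU : 1/2 Uu : 1/4 uu. Conditioning on III-5 being pigmented, P(Uu) = 1/2 / 3/4 = 2/3.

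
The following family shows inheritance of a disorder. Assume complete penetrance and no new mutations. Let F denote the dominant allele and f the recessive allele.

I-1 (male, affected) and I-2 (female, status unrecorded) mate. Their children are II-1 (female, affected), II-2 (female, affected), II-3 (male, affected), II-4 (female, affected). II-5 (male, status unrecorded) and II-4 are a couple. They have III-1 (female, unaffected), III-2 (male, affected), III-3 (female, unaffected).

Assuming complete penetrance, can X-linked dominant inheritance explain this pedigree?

A consistent assignment under X-linked dominant exists: I-1 X^F Y, I-2 X^F X^f, II-1 X^F X^F, II-2 X^F X^F, II-3 X^F Y, II-4 X^F X^f, II-5 X^f Y, III-1 X^f X^f, III-2 X^F Y, III-3 X^f X^f.
In this assignment every recorded phenotype matches its genotype and every non-founder's genotype is obtainable from its parents' genotypes, so the pedigree is consistent.

Yes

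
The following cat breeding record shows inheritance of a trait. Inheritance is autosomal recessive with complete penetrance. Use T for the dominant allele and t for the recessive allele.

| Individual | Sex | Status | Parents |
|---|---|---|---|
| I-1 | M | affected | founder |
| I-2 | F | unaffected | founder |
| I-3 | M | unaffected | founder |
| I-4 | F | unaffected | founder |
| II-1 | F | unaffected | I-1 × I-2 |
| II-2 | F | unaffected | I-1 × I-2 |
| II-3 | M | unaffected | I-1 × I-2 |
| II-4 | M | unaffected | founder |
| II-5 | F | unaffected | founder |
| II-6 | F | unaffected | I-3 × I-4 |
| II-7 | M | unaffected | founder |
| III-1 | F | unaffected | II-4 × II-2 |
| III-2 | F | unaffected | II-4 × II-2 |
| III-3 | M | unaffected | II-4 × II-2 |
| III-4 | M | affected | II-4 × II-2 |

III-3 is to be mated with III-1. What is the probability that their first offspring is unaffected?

II-4 is unaffected so carries T and passed t to III-4 (tt), so II-4 is Tt.
II-2 is unaffected so carries T and received t from I-1 (tt), so II-2 is Tt.
III-3 is an unaffected offspring of II-4 (Tt) × II-2 (Tt), whose cross gives 1/4 TT : 1/2 Tt : 1/4 tt; conditioning on being unaffected, III-3 is TT with probability 1/3, Tt with probability 2/3.
III-1 is an unaffected offspring of II-4 (Tt) × II-2 (Tt), whose cross gives 1/4 TT : 1/2 Tt : 1/4 tt; conditioning on being unaffected, III-1 is TT with probability 1/3, Tt with probability 2/3.
Summing over parental genotype combinations, P(offspring is unaffected) = 1/9·1 + 2/9·1 + 2/9·1 + 4/9·3/4 = 8/9.

8/9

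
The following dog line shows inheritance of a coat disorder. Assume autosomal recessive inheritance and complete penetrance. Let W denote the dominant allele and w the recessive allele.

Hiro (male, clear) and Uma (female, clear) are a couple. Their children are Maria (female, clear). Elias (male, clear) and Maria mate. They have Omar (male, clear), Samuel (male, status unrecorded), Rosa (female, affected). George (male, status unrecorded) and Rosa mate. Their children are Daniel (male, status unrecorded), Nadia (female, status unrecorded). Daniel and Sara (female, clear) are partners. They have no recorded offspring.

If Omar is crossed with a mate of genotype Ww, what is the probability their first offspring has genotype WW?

1/3

Elias is clear so carries W and passed w to Rosa (ww), so Elias is Ww.
Maria is clear so carries W and passed w to Rosa (ww), so Maria is Ww.
Omar is a clear offspring of Elias (Ww) × Maria (Ww), whose cross gives 1/4 WW : 1/2 Ww : 1/4 ww; conditioning on being clear, Omar is WW with probability 1/3, Ww with probability 2/3.
Summing over parental genotype combinations, P(offspring has genotype WW) = 1/3·1/2 + 2/3·1/4 = 1/3.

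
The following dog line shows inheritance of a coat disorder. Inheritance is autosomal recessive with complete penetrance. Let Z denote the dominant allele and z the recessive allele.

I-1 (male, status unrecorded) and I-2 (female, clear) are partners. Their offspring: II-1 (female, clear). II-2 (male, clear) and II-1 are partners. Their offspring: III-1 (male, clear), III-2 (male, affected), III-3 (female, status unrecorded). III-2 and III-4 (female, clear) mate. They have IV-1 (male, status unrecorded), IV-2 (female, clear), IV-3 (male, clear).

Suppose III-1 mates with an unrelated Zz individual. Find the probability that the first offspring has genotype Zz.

II-2 is clear so carries Z and passed z to III-2 (zz), so II-2 is Zz.
II-1 is clear so carries Z and passed z to III-2 (zz), so II-1 is Zz.
III-1 is a clear offspring of II-2 (Zz) × II-1 (Zz), whose cross gives 1/4 ZZ : 1/2 Zz : 1/4 zz; conditioning on being clear, III-1 is ZZ with probability 1/3, Zz with probability 2/3.
Summing over parental genotype combinations, P(offspring has genotype Zz) = 1/3·1/2 + 2/3·1/2 = 1/2.

1/2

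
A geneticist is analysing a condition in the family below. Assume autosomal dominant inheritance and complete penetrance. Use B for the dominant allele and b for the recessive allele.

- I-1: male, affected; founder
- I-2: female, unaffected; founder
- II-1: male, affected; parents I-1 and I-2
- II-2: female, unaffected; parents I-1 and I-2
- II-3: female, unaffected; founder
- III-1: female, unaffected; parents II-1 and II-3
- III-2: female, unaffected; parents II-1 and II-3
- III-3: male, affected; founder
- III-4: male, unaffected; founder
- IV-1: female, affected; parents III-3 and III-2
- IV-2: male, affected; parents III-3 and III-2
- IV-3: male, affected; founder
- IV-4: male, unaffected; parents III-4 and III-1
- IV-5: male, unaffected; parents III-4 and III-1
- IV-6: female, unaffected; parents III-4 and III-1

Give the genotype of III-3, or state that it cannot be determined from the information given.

III-3's phenotype allows BB or Bb, and no parent or child forces a single allele at both positions; consistent genotype assignments exist with III-3 as BB or Bb.

cannot be determined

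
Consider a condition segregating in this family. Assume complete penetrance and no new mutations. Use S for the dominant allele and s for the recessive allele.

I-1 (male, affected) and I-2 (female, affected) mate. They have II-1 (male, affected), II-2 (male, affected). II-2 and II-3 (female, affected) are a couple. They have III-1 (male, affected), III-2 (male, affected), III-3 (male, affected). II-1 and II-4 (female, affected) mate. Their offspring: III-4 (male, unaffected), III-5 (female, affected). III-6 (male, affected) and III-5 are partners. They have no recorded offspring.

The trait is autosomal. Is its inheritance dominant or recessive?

II-1 and II-4 are both affected yet have an unaffected child III-4. Under a recessive model two affected parents are homozygous and every child would be affected, so the trait cannot be recessive.

dominant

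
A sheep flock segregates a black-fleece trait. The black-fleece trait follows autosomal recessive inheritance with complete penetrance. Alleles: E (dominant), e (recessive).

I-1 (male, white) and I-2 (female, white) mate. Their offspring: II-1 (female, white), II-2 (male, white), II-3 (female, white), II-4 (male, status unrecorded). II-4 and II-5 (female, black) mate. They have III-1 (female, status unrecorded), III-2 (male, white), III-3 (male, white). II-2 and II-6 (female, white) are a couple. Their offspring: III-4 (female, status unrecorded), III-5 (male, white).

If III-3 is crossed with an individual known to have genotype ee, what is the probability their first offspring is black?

1/2

III-3 is white so carries E and received e from II-5 (ee), so III-3 is Ee.
The cross gives 1/2 Ee : 1/2 ee, so P(offspring is black) = 1/2.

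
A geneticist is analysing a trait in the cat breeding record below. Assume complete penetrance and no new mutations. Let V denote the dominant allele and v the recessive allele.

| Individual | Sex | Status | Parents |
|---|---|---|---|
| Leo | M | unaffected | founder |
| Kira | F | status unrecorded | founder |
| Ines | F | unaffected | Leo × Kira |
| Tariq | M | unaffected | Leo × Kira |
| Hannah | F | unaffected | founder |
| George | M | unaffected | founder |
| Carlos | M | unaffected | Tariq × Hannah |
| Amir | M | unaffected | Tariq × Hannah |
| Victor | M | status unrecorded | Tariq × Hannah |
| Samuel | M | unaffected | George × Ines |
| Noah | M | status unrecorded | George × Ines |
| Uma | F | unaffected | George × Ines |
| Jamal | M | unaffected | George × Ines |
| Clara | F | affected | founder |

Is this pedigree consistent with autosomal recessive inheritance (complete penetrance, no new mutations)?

Yes

A consistent assignment under autosomal recessive exists: Leo VV, Kira VV, Ines VV, Tariq VV, Hannah VV, George VV, Carlos VV, Amir VV, Victor VV, Samuel VV, Noah VV, Uma VV, Jamal VV, Clara vv.
In this assignment every recorded phenotype matches its genotype and every non-founder's genotype is obtainable from its parents' genotypes, so the pedigree is consistent.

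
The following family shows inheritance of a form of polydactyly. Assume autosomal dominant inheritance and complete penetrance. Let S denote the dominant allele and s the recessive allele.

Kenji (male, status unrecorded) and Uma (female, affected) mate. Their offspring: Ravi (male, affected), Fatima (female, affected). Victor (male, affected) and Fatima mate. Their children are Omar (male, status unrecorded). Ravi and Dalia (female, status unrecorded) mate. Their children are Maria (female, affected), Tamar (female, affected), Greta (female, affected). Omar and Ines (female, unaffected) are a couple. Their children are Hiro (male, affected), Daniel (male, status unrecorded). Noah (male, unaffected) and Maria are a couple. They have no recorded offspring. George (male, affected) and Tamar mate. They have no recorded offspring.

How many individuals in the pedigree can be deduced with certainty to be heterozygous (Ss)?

Obligate heterozygotes: Hiro is affected so carries S and received s from Ines (ss), so Hiro is Ss.
Every other individual is either homozygous by phenotype or has at least one consistent homozygous assignment, so the count is 1.

1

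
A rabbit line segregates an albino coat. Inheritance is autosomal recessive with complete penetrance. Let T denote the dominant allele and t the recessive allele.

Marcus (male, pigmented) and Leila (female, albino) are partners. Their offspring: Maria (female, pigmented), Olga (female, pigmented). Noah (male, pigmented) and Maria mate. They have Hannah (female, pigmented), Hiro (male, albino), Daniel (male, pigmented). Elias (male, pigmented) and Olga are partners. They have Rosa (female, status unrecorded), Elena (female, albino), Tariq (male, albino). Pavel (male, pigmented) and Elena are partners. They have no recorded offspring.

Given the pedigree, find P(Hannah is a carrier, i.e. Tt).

Noah is pigmented so carries T and passed t to Hiro (tt), so Noah is Tt.
Maria is pigmented so carries T and received t from Leila (tt), so Maria is Tt.
Their cross gives offspring ratios 1/4 TT : 1/2 Tt : 1/4 tt. Conditioning on Hannah being pigmented, P(Tt) = 1/2 / 3/4 = 2/3.

2/3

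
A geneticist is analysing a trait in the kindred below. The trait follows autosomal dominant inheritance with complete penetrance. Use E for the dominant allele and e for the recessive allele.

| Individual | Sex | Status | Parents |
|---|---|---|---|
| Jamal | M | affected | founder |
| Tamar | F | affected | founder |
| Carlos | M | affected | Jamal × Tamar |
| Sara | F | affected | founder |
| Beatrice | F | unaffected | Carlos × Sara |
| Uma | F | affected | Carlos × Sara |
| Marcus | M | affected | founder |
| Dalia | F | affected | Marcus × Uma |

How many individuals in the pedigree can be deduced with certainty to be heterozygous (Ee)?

Obligate heterozygotes: Carlos is affected so carries E and passed e to Beatrice (ee), so Carlos is Ee; Sara is affected so carries E and passed e to Beatrice (ee), so Sara is Ee.
Every other individual is either homozygous by phenotype or has at least one consistent homozygous assignment, so the count is 2.

2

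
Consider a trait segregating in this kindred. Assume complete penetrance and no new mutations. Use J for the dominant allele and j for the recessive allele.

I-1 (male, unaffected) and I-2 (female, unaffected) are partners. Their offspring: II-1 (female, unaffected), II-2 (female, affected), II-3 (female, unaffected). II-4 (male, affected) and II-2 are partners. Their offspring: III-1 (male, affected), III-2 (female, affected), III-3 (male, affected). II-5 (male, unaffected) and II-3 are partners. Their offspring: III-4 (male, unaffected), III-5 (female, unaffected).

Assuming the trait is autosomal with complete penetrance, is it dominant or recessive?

recessive

I-1 and I-2 are both unaffected yet have an affected child II-2. Under dominance, an affected child requires at least one affected parent, so the trait cannot be dominant.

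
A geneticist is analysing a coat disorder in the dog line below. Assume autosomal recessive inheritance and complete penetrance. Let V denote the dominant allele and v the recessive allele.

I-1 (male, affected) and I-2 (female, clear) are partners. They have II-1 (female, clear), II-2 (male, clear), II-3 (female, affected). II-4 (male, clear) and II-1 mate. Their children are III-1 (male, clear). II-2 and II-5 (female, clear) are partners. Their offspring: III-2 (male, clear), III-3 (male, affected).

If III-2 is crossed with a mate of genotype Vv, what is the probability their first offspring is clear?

II-2 is clear so carries V and received v from I-1 (vv), so II-2 is Vv.
II-5 is clear so carries V and passed v to III-3 (vv), so II-5 is Vv.
III-2 is a clear offspring of II-2 (Vv) × II-5 (Vv), whose cross gives 1/4 VV : 1/2 Vv : 1/4 vv; conditioning on being clear, III-2 is VV with probability 1/3, Vv with probability 2/3.
Summing over parental genotype combinations, P(offspring is clear) = 1/3·1 + 2/3·3/4 = 5/6.

5/6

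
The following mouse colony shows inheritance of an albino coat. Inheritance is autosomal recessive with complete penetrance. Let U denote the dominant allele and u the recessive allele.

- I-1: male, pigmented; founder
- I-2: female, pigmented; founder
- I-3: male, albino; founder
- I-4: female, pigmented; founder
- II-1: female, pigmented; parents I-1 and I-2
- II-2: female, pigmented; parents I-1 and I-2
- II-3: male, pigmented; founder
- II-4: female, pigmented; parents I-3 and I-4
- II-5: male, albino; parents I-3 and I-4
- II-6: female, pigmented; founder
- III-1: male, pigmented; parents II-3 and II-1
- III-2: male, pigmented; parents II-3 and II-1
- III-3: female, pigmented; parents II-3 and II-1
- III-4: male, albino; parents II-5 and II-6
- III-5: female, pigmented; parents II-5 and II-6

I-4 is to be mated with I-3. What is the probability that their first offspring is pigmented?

1/2

I-4 is pigmented so carries U and passed u to II-5 (uu), so I-4 is Uu.
I-3 is albino, so I-3 is uu.
The cross gives 1/2 Uu : 1/2 uu, so P(offspring is pigmented) = 1/2.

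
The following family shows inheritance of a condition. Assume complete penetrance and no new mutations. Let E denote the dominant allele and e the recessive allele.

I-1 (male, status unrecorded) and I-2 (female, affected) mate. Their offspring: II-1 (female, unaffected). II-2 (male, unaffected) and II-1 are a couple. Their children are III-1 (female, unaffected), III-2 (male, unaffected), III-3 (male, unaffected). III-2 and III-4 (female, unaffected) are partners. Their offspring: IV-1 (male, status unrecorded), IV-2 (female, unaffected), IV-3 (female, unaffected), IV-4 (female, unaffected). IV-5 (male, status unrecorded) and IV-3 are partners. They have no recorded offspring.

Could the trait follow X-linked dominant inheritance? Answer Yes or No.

A consistent assignment under X-linked dominant exists: I-1 X^e Y, I-2 X^E X^e, II-1 X^e X^e, II-2 X^e Y, III-1 X^e X^e, III-2 X^e Y, III-3 X^e Y, III-4 X^e X^e, IV-1 X^e Y, IV-2 X^e X^e, IV-3 X^e X^e, IV-4 X^e X^e, IV-5 X^E Y.
In this assignment every recorded phenotype matches its genotype and every non-founder's genotype is obtainable from its parents' genotypes, so the pedigree is consistent.

Yes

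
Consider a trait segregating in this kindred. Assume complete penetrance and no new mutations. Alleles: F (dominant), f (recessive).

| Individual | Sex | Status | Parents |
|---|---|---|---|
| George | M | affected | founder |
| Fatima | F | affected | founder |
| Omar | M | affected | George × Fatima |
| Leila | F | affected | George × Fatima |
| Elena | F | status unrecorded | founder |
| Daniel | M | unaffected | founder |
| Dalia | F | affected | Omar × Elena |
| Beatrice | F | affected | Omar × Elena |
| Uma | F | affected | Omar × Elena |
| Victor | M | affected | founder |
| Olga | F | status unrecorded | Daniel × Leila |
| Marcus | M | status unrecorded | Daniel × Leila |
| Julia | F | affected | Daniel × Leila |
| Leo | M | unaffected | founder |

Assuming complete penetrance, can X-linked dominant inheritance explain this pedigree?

A consistent assignment under X-linked dominant exists: George X^F Y, Fatima X^F X^F, Omar X^F Y, Leila X^F X^F, Elena X^F X^F, Daniel X^f Y, Dalia X^F X^F, Beatrice X^F X^F, Uma X^F X^F, Victor X^F Y, Olga X^F X^f, Marcus X^F Y, Julia X^F X^f, Leo X^f Y.
In this assignment every recorded phenotype matches its genotype and every non-founder's genotype is obtainable from its parents' genotypes, so the pedigree is consistent.

Yes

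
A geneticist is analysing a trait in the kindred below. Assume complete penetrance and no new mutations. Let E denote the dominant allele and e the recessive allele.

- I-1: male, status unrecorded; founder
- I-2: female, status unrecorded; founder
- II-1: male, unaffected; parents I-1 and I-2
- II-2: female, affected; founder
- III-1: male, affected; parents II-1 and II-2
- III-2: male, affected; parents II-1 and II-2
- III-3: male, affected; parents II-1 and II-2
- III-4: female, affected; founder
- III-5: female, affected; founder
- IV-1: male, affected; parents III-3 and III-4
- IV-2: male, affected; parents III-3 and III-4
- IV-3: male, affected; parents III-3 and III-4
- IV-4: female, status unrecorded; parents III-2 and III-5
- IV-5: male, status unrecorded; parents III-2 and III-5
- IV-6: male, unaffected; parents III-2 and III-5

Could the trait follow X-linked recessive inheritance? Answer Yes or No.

No

Under X-linked recessive, IV-6 (unaffected, male) cannot arise from III-2 (affected) × III-5 (affected).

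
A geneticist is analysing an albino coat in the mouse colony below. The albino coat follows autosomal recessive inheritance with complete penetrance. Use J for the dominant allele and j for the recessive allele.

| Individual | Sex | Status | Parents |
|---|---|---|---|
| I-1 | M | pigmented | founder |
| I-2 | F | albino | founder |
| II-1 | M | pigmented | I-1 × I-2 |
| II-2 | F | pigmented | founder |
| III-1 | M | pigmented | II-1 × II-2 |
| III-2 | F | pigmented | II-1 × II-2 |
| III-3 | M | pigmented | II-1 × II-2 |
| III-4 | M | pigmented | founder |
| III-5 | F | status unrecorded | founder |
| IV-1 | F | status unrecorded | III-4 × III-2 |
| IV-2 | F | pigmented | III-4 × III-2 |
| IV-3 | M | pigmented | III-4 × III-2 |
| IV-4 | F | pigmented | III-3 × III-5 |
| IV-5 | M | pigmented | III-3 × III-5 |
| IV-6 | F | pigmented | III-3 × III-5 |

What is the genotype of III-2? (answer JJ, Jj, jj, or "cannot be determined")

III-2's phenotype allows JJ or Jj, and no parent or child forces a single allele at both positions; consistent genotype assignments exist with III-2 as JJ or Jj.

cannot be determined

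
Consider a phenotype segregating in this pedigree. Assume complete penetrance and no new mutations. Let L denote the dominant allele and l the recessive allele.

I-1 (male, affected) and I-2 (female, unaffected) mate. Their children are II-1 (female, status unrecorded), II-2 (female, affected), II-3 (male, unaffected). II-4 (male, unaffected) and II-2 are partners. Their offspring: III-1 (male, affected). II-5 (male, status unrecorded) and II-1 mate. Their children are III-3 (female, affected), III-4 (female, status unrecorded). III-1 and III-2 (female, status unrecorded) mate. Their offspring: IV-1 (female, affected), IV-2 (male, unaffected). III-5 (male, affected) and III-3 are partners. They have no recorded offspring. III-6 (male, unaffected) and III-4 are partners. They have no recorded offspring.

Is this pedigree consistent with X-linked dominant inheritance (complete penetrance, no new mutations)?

Yes

A consistent assignment under X-linked dominant exists: I-1 X^L Y, I-2 X^l X^l, II-1 X^L X^l, II-2 X^L X^l, II-3 X^l Y, II-4 X^l Y, II-5 X^L Y, III-1 X^L Y, III-2 X^L X^l, III-3 X^L X^L, III-4 X^L X^L, III-5 X^L Y, III-6 X^l Y, IV-1 X^L X^L, IV-2 X^l Y.
In this assignment every recorded phenotype matches its genotype and every non-founder's genotype is obtainable from its parents' genotypes, so the pedigree is consistent.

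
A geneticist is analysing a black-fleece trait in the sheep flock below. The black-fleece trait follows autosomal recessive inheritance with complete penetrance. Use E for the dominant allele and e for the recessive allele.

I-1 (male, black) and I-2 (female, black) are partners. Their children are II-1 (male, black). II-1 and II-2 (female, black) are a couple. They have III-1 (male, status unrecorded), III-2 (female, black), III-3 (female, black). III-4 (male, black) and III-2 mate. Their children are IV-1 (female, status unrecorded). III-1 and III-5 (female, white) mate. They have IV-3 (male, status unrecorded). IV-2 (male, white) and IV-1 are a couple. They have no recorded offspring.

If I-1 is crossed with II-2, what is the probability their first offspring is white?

I-1 is black, so I-1 is ee.
II-2 is black, so II-2 is ee.
The cross gives 1 ee, so P(offspring is white) = 0.

0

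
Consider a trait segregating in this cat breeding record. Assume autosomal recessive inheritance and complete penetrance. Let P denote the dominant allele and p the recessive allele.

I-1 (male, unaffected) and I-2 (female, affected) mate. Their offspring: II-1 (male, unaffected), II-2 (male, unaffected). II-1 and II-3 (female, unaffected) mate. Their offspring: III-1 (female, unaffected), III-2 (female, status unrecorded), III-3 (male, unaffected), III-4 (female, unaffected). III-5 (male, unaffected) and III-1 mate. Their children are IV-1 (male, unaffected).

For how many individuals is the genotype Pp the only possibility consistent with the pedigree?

Obligate heterozygotes: II-1 is unaffected so carries P and received p from I-2 (pp), so II-1 is Pp; II-2 is unaffected so carries P and received p from I-2 (pp), so II-2 is Pp.
Every other individual is either homozygous by phenotype or has at least one consistent homozygous assignment, so the count is 2.

2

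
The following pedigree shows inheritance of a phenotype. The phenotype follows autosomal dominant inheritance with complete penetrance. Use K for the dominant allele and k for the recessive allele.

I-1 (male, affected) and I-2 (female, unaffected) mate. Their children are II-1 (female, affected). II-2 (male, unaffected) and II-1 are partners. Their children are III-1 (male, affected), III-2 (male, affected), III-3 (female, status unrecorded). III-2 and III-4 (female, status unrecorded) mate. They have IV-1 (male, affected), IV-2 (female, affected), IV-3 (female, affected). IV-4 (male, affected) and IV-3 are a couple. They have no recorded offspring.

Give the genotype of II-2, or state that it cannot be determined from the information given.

kk

II-2 is unaffected, so II-2 is kk.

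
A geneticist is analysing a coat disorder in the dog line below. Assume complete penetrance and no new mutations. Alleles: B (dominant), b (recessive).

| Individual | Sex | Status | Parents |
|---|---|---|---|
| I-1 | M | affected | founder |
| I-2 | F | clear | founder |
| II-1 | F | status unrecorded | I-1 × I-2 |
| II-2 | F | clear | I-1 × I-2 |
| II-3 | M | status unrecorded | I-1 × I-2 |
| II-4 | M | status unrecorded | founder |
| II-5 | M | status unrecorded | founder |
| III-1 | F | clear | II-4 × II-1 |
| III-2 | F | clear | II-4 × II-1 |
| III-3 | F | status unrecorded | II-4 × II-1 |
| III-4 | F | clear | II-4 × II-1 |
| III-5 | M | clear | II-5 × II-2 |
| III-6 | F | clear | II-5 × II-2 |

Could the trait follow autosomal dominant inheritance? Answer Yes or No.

Yes

A consistent assignment under autosomal dominant exists: I-1 Bb, I-2 bb, II-1 Bb, II-2 bb, II-3 Bb, II-4 Bb, II-5 Bb, III-1 bb, III-2 bb, III-3 BB, III-4 bb, III-5 bb, III-6 bb.
In this assignment every recorded phenotype matches its genotype and every non-founder's genotype is obtainable from its parents' genotypes, so the pedigree is consistent.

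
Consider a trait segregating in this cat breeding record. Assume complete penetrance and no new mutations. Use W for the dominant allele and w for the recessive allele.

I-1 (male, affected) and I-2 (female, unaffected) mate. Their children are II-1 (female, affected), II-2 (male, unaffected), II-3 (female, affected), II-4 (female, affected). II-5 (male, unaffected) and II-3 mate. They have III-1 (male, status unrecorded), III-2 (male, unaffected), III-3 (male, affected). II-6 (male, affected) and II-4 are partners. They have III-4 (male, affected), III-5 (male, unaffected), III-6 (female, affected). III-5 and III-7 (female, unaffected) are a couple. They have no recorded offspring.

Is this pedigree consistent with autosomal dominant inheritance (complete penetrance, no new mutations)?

A consistent assignment under autosomal dominant exists: I-1 Ww, I-2 ww, II-1 Ww, II-2 ww, II-3 Ww, II-4 Ww, II-5 ww, II-6 Ww, III-1 Ww, III-2 ww, III-3 Ww, III-4 WW, III-5 ww, III-6 WW, III-7 ww.
In this assignment every recorded phenotype matches its genotype and every non-founder's genotype is obtainable from its parents' genotypes, so the pedigree is consistent.

Yes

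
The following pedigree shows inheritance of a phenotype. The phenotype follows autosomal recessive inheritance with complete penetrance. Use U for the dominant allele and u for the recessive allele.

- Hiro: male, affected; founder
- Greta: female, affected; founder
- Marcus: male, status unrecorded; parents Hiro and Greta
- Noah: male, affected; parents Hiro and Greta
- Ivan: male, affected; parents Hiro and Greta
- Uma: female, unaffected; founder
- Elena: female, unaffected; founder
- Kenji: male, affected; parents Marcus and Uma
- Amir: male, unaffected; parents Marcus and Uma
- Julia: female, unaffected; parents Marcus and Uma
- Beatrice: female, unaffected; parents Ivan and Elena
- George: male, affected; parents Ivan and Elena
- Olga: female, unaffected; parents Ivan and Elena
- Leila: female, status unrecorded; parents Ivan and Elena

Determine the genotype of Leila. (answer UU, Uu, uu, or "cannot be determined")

cannot be determined

Leila's phenotype is unrecorded, and no parent or child forces a single allele at both positions; consistent genotype assignments exist with Leila as Uu or uu.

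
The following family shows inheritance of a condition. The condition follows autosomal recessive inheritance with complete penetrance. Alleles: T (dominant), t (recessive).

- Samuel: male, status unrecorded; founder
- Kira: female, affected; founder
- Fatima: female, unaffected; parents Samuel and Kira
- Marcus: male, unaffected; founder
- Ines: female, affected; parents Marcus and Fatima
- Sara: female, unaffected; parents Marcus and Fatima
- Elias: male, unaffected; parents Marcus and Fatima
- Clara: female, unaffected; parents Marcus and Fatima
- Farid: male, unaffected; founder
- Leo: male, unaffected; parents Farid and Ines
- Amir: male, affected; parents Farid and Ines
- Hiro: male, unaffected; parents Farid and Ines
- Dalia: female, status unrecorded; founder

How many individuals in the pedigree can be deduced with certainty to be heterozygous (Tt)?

Obligate heterozygotes: Fatima is unaffected so carries T and received t from Kira (tt), so Fatima is Tt; Marcus is unaffected so carries T and passed t to Ines (tt), so Marcus is Tt; Farid is unaffected so carries T and passed t to Amir (tt), so Farid is Tt; Leo is unaffected so carries T and received t from Ines (tt), so Leo is Tt; Hiro is unaffected so carries T and received t from Ines (tt), so Hiro is Tt.
Every other individual is either homozygous by phenotype or has at least one consistent homozygous assignment, so the count is 5.

5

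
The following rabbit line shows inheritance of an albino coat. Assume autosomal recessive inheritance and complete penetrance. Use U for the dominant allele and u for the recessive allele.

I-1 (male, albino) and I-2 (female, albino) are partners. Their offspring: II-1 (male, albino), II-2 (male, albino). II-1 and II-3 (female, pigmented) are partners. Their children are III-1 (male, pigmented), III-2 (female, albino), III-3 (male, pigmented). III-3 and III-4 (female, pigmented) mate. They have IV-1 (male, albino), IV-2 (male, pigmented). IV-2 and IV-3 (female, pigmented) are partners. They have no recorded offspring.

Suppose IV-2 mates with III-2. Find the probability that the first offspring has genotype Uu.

III-3 is pigmented so carries U and received u from II-1 (uu), so III-3 is Uu.
III-4 is pigmented so carries U and passed u to IV-1 (uu), so III-4 is Uu.
IV-2 is a pigmented offspring of III-3 (Uu) × III-4 (Uu), whose cross gives 1/4 UU : 1/2 Uu : 1/4 uu; conditioning on being pigmented, IV-2 is UU with probability 1/3, Uu with probability 2/3.
III-2 is albino, so III-2 is uu.
Summing over parental genotype combinations, P(offspring has genotype Uu) = 1/3·1 + 2/3·1/2 = 2/3.

2/3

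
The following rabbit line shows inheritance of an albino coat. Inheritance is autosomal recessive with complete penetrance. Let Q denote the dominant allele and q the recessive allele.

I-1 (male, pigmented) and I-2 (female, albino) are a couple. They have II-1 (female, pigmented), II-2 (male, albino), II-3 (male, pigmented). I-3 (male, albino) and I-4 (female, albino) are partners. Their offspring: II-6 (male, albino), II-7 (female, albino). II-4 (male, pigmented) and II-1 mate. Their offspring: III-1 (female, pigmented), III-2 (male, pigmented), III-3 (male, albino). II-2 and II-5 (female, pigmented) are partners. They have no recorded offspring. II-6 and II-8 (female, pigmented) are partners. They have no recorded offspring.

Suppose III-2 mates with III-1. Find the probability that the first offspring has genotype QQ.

II-4 is pigmented so carries Q and passed q to III-3 (qq), so II-4 is Qq.
II-1 is pigmented so carries Q and received q from I-2 (qq), so II-1 is Qq.
III-2 is a pigmented offspring of II-4 (Qq) × II-1 (Qq), whose cross gives 1/4 QQ : 1/2 Qq : 1/4 qq; conditioning on being pigmented, III-2 is QQ with probability 1/3, Qq with probability 2/3.
III-1 is a pigmented offspring of II-4 (Qq) × II-1 (Qq), whose cross gives 1/4 QQ : 1/2 Qq : 1/4 qq; conditioning on being pigmented, III-1 is QQ with probability 1/3, Qq with probability 2/3.
Summing over parental genotype combinations, P(offspring has genotype QQ) = 1/9·1 + 2/9·1/2 + 2/9·1/2 + 4/9·1/4 = 4/9.

4/9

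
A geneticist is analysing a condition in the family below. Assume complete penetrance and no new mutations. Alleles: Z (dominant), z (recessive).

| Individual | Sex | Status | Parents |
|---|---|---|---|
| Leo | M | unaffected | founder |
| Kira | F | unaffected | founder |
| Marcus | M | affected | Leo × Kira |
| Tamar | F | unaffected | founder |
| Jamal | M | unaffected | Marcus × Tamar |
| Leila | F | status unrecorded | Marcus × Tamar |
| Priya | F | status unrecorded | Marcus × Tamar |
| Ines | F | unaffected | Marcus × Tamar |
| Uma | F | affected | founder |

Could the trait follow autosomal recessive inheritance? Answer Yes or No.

Yes

A consistent assignment under autosomal recessive exists: Leo Zz, Kira Zz, Marcus zz, Tamar ZZ, Jamal Zz, Leila Zz, Priya Zz, Ines Zz, Uma zz.
In this assignment every recorded phenotype matches its genotype and every non-founder's genotype is obtainable from its parents' genotypes, so the pedigree is consistent.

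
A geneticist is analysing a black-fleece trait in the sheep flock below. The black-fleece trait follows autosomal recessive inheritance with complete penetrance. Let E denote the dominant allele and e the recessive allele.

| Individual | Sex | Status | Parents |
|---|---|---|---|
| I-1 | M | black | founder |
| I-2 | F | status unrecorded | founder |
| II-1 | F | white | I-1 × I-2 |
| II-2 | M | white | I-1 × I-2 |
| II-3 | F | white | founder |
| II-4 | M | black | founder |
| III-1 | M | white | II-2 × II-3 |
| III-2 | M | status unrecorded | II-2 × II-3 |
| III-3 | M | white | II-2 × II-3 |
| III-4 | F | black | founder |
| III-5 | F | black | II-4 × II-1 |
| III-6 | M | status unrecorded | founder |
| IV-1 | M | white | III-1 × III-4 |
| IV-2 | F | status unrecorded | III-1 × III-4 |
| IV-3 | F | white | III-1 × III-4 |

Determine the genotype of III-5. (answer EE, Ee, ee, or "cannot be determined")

ee

III-5 is black, so III-5 is ee.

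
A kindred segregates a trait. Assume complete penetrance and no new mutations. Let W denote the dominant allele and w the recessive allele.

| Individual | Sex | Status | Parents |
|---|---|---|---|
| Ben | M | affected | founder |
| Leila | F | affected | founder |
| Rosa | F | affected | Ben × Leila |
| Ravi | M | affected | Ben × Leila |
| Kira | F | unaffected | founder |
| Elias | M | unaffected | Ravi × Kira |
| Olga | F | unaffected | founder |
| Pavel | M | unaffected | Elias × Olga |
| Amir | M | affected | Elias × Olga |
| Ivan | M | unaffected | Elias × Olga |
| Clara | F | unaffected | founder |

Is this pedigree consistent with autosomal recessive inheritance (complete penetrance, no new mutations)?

Yes

A consistent assignment under autosomal recessive exists: Ben ww, Leila ww, Rosa ww, Ravi ww, Kira WW, Elias Ww, Olga Ww, Pavel WW, Amir ww, Ivan WW, Clara WW.
In this assignment every recorded phenotype matches its genotype and every non-founder's genotype is obtainable from its parents' genotypes, so the pedigree is consistent.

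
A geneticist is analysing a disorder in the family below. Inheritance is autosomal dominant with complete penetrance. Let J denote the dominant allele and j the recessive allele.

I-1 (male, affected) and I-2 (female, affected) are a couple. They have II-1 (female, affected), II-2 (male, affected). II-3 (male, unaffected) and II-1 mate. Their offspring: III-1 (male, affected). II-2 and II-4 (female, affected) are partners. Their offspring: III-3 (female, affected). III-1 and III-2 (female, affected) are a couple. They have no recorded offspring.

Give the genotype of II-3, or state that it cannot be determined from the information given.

II-3 is unaffected, so II-3 is jj.

jj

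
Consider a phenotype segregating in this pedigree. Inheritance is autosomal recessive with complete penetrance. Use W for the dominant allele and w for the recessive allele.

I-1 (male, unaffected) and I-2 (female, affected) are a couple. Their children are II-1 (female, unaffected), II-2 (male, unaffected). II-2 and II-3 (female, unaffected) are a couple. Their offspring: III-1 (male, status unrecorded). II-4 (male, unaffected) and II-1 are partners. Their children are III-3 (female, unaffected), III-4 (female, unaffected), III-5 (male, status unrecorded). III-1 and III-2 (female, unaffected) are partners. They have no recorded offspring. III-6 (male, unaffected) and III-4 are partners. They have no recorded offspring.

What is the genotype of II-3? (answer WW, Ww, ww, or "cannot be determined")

II-3's phenotype allows WW or Ww, and no parent or child forces a single allele at both positions; consistent genotype assignments exist with II-3 as WW or Ww.

cannot be determined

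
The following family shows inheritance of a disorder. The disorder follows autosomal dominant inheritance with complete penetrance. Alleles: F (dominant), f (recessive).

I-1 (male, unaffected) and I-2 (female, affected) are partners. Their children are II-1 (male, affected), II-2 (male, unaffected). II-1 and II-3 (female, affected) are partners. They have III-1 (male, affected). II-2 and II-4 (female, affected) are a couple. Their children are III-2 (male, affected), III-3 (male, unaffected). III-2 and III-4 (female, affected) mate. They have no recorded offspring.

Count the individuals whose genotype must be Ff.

Obligate heterozygotes: I-2 is affected so carries F and passed f to II-2 (ff), so I-2 is Ff; II-1 is affected so carries F and received f from I-1 (ff), so II-1 is Ff; II-4 is affected so carries F and passed f to III-3 (ff), so II-4 is Ff; III-2 is affected so carries F and received f from II-2 (ff), so III-2 is Ff.
Every other individual is either homozygous by phenotype or has at least one consistent homozygous assignment, so the count is 4.

4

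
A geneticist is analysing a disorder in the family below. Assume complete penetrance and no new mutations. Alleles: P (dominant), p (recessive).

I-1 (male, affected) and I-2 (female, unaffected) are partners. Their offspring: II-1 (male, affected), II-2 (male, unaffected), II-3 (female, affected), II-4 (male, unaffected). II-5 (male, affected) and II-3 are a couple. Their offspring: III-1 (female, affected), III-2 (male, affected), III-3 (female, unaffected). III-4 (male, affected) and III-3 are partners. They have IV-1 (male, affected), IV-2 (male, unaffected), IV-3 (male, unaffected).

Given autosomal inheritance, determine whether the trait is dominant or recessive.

II-5 and II-3 are both affected yet have an unaffected child III-3. Under a recessive model two affected parents are homozygous and every child would be affected, so the trait cannot be recessive.

dominant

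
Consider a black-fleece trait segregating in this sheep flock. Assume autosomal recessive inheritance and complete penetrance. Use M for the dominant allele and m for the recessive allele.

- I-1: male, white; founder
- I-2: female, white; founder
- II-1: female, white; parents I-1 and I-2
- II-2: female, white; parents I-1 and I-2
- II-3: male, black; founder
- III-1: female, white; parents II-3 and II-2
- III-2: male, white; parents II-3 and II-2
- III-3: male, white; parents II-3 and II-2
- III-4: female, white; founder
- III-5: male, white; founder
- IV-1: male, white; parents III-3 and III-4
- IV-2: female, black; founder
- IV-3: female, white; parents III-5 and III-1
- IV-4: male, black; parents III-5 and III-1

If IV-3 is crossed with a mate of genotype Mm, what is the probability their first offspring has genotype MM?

III-5 is white so carries M and passed m to IV-4 (mm), so III-5 is Mm.
III-1 is white so carries M and received m from II-3 (mm), so III-1 is Mm.
IV-3 is a white offspring of III-5 (Mm) × III-1 (Mm), whose cross gives 1/4 MM : 1/2 Mm : 1/4 mm; conditioning on being white, IV-3 is MM with probability 1/3, Mm with probability 2/3.
Summing over parental genotype combinations, P(offspring has genotype MM) = 1/3·1/2 + 2/3·1/4 = 1/3.

1/3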